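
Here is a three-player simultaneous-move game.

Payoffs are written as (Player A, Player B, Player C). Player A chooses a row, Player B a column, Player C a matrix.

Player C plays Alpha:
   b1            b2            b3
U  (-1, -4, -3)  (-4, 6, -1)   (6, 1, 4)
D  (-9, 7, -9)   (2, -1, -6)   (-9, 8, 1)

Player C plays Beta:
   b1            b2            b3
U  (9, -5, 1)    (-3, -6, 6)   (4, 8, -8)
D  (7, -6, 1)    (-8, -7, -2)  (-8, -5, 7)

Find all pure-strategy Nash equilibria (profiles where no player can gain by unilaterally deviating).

(U, b1, Alpha): Player B can switch to b2 (-4 → 6). Not NE.
(U, b1, Beta): Player B can switch to b3 (-5 → 8). Not NE.
(U, b2, Alpha): Player A can switch to D (-4 → 2). Not NE.
(U, b2, Beta): Player B can switch to b1 (-6 → -5). Not NE.
(U, b3, Alpha): Player B can switch to b2 (1 → 6). Not NE.
(U, b3, Beta): Player C can switch to Alpha (-8 → 4). Not NE.
(The remaining 6 profiles each have a profitable deviation by the same check.)

No pure-strategy Nash equilibrium.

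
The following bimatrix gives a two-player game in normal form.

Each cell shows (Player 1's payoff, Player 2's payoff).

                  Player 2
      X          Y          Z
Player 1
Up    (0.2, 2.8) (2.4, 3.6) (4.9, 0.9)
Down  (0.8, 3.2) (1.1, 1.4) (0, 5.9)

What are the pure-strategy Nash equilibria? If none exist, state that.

The unique pure-strategy Nash equilibrium is (Up, Y).

Player 1 against X: payoffs 0.2, 0.8 → best response Down.
Player 1 against Y: payoffs 2.4, 1.1 → best response Up.
Player 1 against Z: payoffs 4.9, 0 → best response Up.
Player 2 against Up: payoffs 2.8, 3.6, 0.9 → best response Y.
Player 2 against Down: payoffs 3.2, 1.4, 5.9 → best response Z.
Mutual best responses: (Up, Y).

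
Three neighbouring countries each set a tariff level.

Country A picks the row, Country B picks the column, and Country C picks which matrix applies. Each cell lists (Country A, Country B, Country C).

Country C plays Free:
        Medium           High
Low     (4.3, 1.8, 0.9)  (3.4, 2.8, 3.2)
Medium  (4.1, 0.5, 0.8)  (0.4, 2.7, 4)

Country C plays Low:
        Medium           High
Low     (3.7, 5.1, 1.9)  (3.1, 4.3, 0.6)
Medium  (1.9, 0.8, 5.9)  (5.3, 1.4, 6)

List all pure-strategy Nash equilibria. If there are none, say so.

For each strategy profile, look for a profitable unilateral deviation.
(Low, Medium, Free): Country B can switch to High (1.8 → 2.8). Not NE.
(Low, Medium, Low): Country A gets 3.7, best alternative 1.9; Country B gets 5.1, best alternative 4.3; Country C gets 1.9, best alternative 0.9. No profitable deviation — NE.
(Low, High, Free): Country A gets 3.4, best alternative 0.4; Country B gets 2.8, best alternative 1.8; Country C gets 3.2, best alternative 0.6. No profitable deviation — NE.
(Low, High, Low): Country A can switch to Medium (3.1 → 5.3). Not NE.
(Medium, Medium, Free): Country A can switch to Low (4.1 → 4.3). Not NE.
(Medium, Medium, Low): Country A can switch to Low (1.9 → 3.7). Not NE.
(Medium, High, Free): Country A can switch to Low (0.4 → 3.4). Not NE.
(Medium, High, Low): Country A gets 5.3, best alternative 3.1; Country B gets 1.4, best alternative 0.8; Country C gets 6, best alternative 4. No profitable deviation — NE.

(Low, Medium, Low), (Low, High, Free), (Medium, High, Low)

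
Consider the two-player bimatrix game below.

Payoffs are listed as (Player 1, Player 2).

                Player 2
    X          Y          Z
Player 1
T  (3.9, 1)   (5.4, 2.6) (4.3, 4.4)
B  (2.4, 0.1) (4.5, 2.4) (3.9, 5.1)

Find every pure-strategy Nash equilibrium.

(T, Z)

Player 1 against X: payoffs 3.9, 2.4 → best response T.
Player 1 against Y: payoffs 5.4, 4.5 → best response T.
Player 1 against Z: payoffs 4.3, 3.9 → best response T.
Player 2 against T: payoffs 1, 2.6, 4.4 → best response Z.
Player 2 against B: payoffs 0.1, 2.4, 5.1 → best response Z.
Mutual best responses: (T, Z).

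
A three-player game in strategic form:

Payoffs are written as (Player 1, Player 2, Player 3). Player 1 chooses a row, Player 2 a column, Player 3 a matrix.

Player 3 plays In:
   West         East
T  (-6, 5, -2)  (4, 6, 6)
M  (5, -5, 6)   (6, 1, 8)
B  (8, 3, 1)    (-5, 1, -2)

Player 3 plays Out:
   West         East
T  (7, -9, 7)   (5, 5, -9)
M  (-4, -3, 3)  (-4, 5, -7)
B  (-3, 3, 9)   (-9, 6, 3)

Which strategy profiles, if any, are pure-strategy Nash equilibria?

The unique pure-strategy Nash equilibrium is (M, East, In).

Mark each player's best response to every combination of opponents' strategies; a profile where every player is best-responding is a pure Nash equilibrium.
Player 1 against (West, In): payoffs -6, 5, 8 → best response B.
Player 1 against (West, Out): payoffs 7, -4, -3 → best response T.
Player 1 against (East, In): payoffs 4, 6, -5 → best response M.
Player 1 against (East, Out): payoffs 5, -4, -9 → best response T.
Player 2 against (T, In): payoffs 5, 6 → best response East.
Player 2 against (T, Out): payoffs -9, 5 → best response East.
Player 2 against (M, In): payoffs -5, 1 → best response East.
Player 2 against (M, Out): payoffs -3, 5 → best response East.
Player 2 against (B, In): payoffs 3, 1 → best response West.
Player 2 against (B, Out): payoffs 3, 6 → best response East.
Player 3 against (T, West): payoffs -2, 7 → best response Out.
Player 3 against (T, East): payoffs 6, -9 → best response In.
Player 3 against (M, West): payoffs 6, 3 → best response In.
Player 3 against (M, East): payoffs 8, -7 → best response In.
Player 3 against (B, West): payoffs 1, 9 → best response Out.
Player 3 against (B, East): payoffs -2, 3 → best response Out.
Mutual best responses: (M, East, In).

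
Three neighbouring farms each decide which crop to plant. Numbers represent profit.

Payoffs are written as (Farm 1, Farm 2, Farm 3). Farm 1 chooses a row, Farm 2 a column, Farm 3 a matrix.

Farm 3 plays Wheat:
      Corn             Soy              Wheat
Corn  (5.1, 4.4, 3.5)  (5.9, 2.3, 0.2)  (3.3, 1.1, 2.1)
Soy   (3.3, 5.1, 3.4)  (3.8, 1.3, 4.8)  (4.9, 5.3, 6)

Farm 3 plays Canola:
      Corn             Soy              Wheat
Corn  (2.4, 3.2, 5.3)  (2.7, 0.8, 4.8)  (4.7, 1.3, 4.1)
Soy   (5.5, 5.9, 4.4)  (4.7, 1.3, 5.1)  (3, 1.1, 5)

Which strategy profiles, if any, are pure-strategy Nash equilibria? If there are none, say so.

(Corn, Corn, Wheat): Farm 3 can switch to Canola (3.5 → 5.3). Not NE.
(Corn, Corn, Canola): Farm 1 can switch to Soy (2.4 → 5.5). Not NE.
(Corn, Soy, Wheat): Farm 2 can switch to Corn (2.3 → 4.4). Not NE.
(Corn, Soy, Canola): Farm 1 can switch to Soy (2.7 → 4.7). Not NE.
(Corn, Wheat, Wheat): Farm 1 can switch to Soy (3.3 → 4.9). Not NE.
(Corn, Wheat, Canola): Farm 2 can switch to Corn (1.3 → 3.2). Not NE.
(Soy, Corn, Wheat): Farm 1 can switch to Corn (3.3 → 5.1). Not NE.
(Soy, Corn, Canola): Farm 1 gets 5.5, best alternative 2.4; Farm 2 gets 5.9, best alternative 1.3; Farm 3 gets 4.4, best alternative 3.4. No profitable deviation — NE.
(Soy, Soy, Wheat): Farm 1 can switch to Corn (3.8 → 5.9). Not NE.
(Soy, Soy, Canola): Farm 2 can switch to Corn (1.3 → 5.9). Not NE.
(Soy, Wheat, Wheat): Farm 1 gets 4.9, best alternative 3.3; Farm 2 gets 5.3, best alternative 5.1; Farm 3 gets 6, best alternative 5. No profitable deviation — NE.
(Soy, Wheat, Canola): Farm 1 can switch to Corn (3 → 4.7). Not NE.

Pure-strategy Nash equilibria: (Soy, Corn, Canola); (Soy, Wheat, Wheat)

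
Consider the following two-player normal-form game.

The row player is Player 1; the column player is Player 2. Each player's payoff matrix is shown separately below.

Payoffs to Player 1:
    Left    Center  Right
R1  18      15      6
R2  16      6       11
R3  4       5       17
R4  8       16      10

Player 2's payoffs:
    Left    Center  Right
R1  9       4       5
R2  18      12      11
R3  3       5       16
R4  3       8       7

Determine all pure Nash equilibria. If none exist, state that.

(R1, Left): Player 1 gets 18, best alternative 16; Player 2 gets 9, best alternative 5. No profitable deviation — NE.
(R1, Center): Player 1 can switch to R4 (15 → 16). Not NE.
(R1, Right): Player 1 can switch to R2 (6 → 11). Not NE.
(R2, Left): Player 1 can switch to R1 (16 → 18). Not NE.
(R2, Center): Player 1 can switch to R1 (6 → 15). Not NE.
(R2, Right): Player 1 can switch to R3 (11 → 17). Not NE.
(R3, Left): Player 1 can switch to R1 (4 → 18). Not NE.
(R3, Center): Player 1 can switch to R1 (5 → 15). Not NE.
(R3, Right): Player 1 gets 17, best alternative 11; Player 2 gets 16, best alternative 5. No profitable deviation — NE.
(R4, Left): Player 1 can switch to R1 (8 → 18). Not NE.
(R4, Center): Player 1 gets 16, best alternative 15; Player 2 gets 8, best alternative 7. No profitable deviation — NE.
(The remaining 1 profile has a profitable deviation by the same check.)

Pure-strategy Nash equilibria: (R1, Left) and (R3, Right) and (R4, Center)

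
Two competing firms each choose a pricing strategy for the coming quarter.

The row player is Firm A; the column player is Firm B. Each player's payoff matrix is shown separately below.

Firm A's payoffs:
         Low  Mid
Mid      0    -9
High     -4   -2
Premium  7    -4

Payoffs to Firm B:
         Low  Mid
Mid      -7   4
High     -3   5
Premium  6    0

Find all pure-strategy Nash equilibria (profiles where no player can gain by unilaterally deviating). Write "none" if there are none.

The pure Nash equilibria are (High, Mid); (Premium, Low).

Firm A against Low: payoffs 0, -4, 7 → best response Premium.
Firm A against Mid: payoffs -9, -2, -4 → best response High.
Firm B against Mid: payoffs -7, 4 → best response Mid.
Firm B against High: payoffs -3, 5 → best response Mid.
Firm B against Premium: payoffs 6, 0 → best response Low.
Mutual best responses: (High, Mid); (Premium, Low).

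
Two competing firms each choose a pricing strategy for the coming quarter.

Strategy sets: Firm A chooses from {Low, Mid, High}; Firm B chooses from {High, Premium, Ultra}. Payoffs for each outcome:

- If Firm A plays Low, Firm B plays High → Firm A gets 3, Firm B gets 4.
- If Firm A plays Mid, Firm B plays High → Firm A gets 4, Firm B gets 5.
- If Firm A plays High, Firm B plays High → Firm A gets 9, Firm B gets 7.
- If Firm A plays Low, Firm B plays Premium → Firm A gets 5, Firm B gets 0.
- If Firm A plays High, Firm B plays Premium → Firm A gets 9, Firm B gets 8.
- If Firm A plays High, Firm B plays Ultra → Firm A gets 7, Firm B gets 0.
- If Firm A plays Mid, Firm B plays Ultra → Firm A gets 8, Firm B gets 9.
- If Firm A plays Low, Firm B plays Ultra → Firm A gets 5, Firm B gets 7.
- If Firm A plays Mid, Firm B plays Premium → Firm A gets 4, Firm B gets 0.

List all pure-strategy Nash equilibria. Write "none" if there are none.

The pure Nash equilibria are (Mid, Ultra); (High, Premium).

Firm A against High: payoffs 3, 4, 9 → best response High.
Firm A against Premium: payoffs 5, 4, 9 → best response High.
Firm A against Ultra: payoffs 5, 8, 7 → best response Mid.
Firm B against Low: payoffs 4, 0, 7 → best response Ultra.
Firm B against Mid: payoffs 5, 0, 9 → best response Ultra.
Firm B against High: payoffs 7, 8, 0 → best response Premium.
Mutual best responses: (Mid, Ultra); (High, Premium).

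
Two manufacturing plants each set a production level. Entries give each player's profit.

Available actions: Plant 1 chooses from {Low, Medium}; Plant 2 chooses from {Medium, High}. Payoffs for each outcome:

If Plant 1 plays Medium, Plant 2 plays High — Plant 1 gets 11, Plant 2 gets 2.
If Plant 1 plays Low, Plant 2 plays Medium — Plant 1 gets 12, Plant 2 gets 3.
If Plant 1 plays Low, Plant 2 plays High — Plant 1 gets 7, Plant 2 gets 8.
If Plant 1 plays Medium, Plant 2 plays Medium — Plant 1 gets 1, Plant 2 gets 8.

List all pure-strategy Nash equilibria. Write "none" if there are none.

none

Plant 1 against Medium: payoffs 12, 1 → best response Low.
Plant 1 against High: payoffs 7, 11 → best response Medium.
Plant 2 against Low: payoffs 3, 8 → best response High.
Plant 2 against Medium: payoffs 8, 2 → best response Medium.
No profile is a mutual best response for all players.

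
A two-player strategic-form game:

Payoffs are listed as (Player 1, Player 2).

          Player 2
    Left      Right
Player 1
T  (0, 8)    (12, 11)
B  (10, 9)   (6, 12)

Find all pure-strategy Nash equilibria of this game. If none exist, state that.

Pure NE: (T, Right)

Player 1 against Left: payoffs 0, 10 → best response B.
Player 1 against Right: payoffs 12, 6 → best response T.
Player 2 against T: payoffs 8, 11 → best response Right.
Player 2 against B: payoffs 9, 12 → best response Right.
Mutual best responses: (T, Right).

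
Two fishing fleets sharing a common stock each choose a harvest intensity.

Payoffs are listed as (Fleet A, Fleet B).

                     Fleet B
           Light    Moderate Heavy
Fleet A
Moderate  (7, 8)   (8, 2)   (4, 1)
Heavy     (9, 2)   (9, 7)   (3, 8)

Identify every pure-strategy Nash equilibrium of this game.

none

Fleet A against Light: payoffs 7, 9 → best response Heavy.
Fleet A against Moderate: payoffs 8, 9 → best response Heavy.
Fleet A against Heavy: payoffs 4, 3 → best response Moderate.
Fleet B against Moderate: payoffs 8, 2, 1 → best response Light.
Fleet B against Heavy: payoffs 2, 7, 8 → best response Heavy.
No profile is a mutual best response for all players.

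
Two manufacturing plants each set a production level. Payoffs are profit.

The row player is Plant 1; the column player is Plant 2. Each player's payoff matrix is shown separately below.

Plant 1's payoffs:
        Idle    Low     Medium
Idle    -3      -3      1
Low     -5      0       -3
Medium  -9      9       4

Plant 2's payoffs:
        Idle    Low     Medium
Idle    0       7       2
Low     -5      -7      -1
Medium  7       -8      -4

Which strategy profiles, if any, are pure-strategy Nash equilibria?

No pure-strategy Nash equilibrium.

(Idle, Idle): Plant 2 can switch to Low (0 → 7). Not NE.
(Idle, Low): Plant 1 can switch to Low (-3 → 0). Not NE.
(Idle, Medium): Plant 1 can switch to Medium (1 → 4). Not NE.
(Low, Idle): Plant 1 can switch to Idle (-5 → -3). Not NE.
(Low, Low): Plant 1 can switch to Medium (0 → 9). Not NE.
(Low, Medium): Plant 1 can switch to Idle (-3 → 1). Not NE.
(Medium, Idle): Plant 1 can switch to Idle (-9 → -3). Not NE.
(Medium, Low): Plant 2 can switch to Idle (-8 → 7). Not NE.
(Medium, Medium): Plant 2 can switch to Idle (-4 → 7). Not NE.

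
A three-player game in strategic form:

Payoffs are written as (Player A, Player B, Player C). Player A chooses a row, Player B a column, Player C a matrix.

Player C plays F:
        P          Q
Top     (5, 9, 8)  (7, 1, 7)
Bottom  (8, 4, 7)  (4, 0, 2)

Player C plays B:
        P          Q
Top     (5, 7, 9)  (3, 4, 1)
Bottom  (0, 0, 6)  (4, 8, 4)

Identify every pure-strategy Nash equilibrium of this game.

Pure-strategy Nash equilibria: (Top, P, B) and (Bottom, P, F) and (Bottom, Q, B)

Mark each player's best response to every combination of opponents' strategies; a profile where every player is best-responding is a pure Nash equilibrium.
Player A against (P, F): payoffs 5, 8 → best response Bottom.
Player A against (P, B): payoffs 5, 0 → best response Top.
Player A against (Q, F): payoffs 7, 4 → best response Top.
Player A against (Q, B): payoffs 3, 4 → best response Bottom.
Player B against (Top, F): payoffs 9, 1 → best response P.
Player B against (Top, B): payoffs 7, 4 → best response P.
Player B against (Bottom, F): payoffs 4, 0 → best response P.
Player B against (Bottom, B): payoffs 0, 8 → best response Q.
Player C against (Top, P): payoffs 8, 9 → best response B.
Player C against (Top, Q): payoffs 7, 1 → best response F.
Player C against (Bottom, P): payoffs 7, 6 → best response F.
Player C against (Bottom, Q): payoffs 2, 4 → best response B.
Mutual best responses: (Top, P, B); (Bottom, P, F); (Bottom, Q, B).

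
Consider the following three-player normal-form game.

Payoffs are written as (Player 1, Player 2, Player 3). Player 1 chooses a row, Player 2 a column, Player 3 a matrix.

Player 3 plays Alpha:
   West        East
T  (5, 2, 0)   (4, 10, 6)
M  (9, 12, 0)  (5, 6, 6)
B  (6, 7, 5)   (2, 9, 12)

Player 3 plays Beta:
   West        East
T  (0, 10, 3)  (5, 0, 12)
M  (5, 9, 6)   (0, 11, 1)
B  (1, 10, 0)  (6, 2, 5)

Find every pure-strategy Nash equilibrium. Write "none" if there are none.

No pure-strategy Nash equilibrium.

Player 1 against (West, Alpha): payoffs 5, 9, 6 → best response M.
Player 1 against (West, Beta): payoffs 0, 5, 1 → best response M.
Player 1 against (East, Alpha): payoffs 4, 5, 2 → best response M.
Player 1 against (East, Beta): payoffs 5, 0, 6 → best response B.
Player 2 against (T, Alpha): payoffs 2, 10 → best response East.
Player 2 against (T, Beta): payoffs 10, 0 → best response West.
Player 2 against (M, Alpha): payoffs 12, 6 → best response West.
Player 2 against (M, Beta): payoffs 9, 11 → best response East.
Player 2 against (B, Alpha): payoffs 7, 9 → best response East.
Player 2 against (B, Beta): payoffs 10, 2 → best response West.
Player 3 against (T, West): payoffs 0, 3 → best response Beta.
Player 3 against (T, East): payoffs 6, 12 → best response Beta.
Player 3 against (M, West): payoffs 0, 6 → best response Beta.
Player 3 against (M, East): payoffs 6, 1 → best response Alpha.
Player 3 against (B, West): payoffs 5, 0 → best response Alpha.
Player 3 against (B, East): payoffs 12, 5 → best response Alpha.
No profile is a mutual best response for all players.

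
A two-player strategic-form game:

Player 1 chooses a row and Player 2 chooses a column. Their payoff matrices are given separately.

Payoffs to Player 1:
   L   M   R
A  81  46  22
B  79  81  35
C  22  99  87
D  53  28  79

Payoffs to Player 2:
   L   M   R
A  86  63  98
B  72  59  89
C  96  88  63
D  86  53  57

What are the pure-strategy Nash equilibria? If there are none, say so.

There is no pure-strategy Nash equilibrium.

(A, L): Player 2 can switch to R (86 → 98). Not NE.
(A, M): Player 1 can switch to B (46 → 81). Not NE.
(A, R): Player 1 can switch to B (22 → 35). Not NE.
(B, L): Player 1 can switch to A (79 → 81). Not NE.
(B, M): Player 1 can switch to C (81 → 99). Not NE.
(B, R): Player 1 can switch to C (35 → 87). Not NE.
(The remaining 6 profiles each have a profitable deviation by the same check.)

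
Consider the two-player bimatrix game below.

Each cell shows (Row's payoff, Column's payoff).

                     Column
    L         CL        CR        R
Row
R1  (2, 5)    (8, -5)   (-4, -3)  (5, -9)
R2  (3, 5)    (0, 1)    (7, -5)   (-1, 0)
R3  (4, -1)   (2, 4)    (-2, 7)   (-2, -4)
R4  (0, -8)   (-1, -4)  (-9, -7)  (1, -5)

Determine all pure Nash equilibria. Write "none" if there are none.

This game has no pure Nash equilibrium.

Row against L: payoffs 2, 3, 4, 0 → best response R3.
Row against CL: payoffs 8, 0, 2, -1 → best response R1.
Row against CR: payoffs -4, 7, -2, -9 → best response R2.
Row against R: payoffs 5, -1, -2, 1 → best response R1.
Column against R1: payoffs 5, -5, -3, -9 → best response L.
Column against R2: payoffs 5, 1, -5, 0 → best response L.
Column against R3: payoffs -1, 4, 7, -4 → best response CR.
Column against R4: payoffs -8, -4, -7, -5 → best response CL.
No profile is a mutual best response for all players.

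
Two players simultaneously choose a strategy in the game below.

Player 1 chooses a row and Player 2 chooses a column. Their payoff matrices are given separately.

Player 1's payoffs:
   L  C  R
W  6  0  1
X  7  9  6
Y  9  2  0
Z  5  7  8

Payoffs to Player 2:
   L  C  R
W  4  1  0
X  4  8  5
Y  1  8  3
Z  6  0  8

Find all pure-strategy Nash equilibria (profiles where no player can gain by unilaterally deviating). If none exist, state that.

The pure Nash equilibria are (X, C), (Z, R).

Player 1 against L: payoffs 6, 7, 9, 5 → best response Y.
Player 1 against C: payoffs 0, 9, 2, 7 → best response X.
Player 1 against R: payoffs 1, 6, 0, 8 → best response Z.
Player 2 against W: payoffs 4, 1, 0 → best response L.
Player 2 against X: payoffs 4, 8, 5 → best response C.
Player 2 against Y: payoffs 1, 8, 3 → best response C.
Player 2 against Z: payoffs 6, 0, 8 → best response R.
Mutual best responses: (X, C); (Z, R).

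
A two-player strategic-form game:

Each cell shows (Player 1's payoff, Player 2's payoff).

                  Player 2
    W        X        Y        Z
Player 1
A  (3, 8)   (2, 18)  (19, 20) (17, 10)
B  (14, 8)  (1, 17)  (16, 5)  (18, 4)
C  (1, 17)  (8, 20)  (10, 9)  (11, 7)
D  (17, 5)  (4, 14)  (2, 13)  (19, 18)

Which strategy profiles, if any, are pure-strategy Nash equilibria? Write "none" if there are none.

(A, W): Player 1 can switch to B (3 → 14). Not NE.
(A, X): Player 1 can switch to C (2 → 8). Not NE.
(A, Y): Player 1 gets 19, best alternative 16; Player 2 gets 20, best alternative 18. No profitable deviation — NE.
(A, Z): Player 1 can switch to B (17 → 18). Not NE.
(B, W): Player 1 can switch to D (14 → 17). Not NE.
(B, X): Player 1 can switch to A (1 → 2). Not NE.
(B, Y): Player 1 can switch to A (16 → 19). Not NE.
(C, X): Player 1 gets 8, best alternative 4; Player 2 gets 20, best alternative 17. No profitable deviation — NE.
(D, Z): Player 1 gets 19, best alternative 18; Player 2 gets 18, best alternative 14. No profitable deviation — NE.
(The remaining 7 profiles each have a profitable deviation by the same check.)

The pure Nash equilibria are (A, Y); (C, X); (D, Z).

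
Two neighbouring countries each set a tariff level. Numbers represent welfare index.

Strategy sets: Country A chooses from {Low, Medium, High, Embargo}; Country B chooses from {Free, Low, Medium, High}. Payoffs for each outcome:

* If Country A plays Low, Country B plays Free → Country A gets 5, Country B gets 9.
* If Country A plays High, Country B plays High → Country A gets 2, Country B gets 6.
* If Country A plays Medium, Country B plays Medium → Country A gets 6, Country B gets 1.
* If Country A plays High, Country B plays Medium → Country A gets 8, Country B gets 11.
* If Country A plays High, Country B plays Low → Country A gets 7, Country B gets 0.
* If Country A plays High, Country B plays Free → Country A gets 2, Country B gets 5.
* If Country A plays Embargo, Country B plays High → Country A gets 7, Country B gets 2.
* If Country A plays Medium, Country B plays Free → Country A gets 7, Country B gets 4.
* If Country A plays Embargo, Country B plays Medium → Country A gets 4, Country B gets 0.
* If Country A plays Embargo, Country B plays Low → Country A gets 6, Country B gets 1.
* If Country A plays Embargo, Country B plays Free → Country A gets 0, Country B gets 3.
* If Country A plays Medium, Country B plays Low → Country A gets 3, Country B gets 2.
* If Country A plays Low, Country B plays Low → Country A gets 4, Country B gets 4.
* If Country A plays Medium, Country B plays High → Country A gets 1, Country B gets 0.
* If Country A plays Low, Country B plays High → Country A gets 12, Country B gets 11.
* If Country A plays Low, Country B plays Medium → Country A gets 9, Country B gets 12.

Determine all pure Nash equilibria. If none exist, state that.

Country A against Free: payoffs 5, 7, 2, 0 → best response Medium.
Country A against Low: payoffs 4, 3, 7, 6 → best response High.
Country A against Medium: payoffs 9, 6, 8, 4 → best response Low.
Country A against High: payoffs 12, 1, 2, 7 → best response Low.
Country B against Low: payoffs 9, 4, 12, 11 → best response Medium.
Country B against Medium: payoffs 4, 2, 1, 0 → best response Free.
Country B against High: payoffs 5, 0, 11, 6 → best response Medium.
Country B against Embargo: payoffs 3, 1, 0, 2 → best response Free.
Mutual best responses: (Low, Medium); (Medium, Free).

(Low, Medium), (Medium, Free)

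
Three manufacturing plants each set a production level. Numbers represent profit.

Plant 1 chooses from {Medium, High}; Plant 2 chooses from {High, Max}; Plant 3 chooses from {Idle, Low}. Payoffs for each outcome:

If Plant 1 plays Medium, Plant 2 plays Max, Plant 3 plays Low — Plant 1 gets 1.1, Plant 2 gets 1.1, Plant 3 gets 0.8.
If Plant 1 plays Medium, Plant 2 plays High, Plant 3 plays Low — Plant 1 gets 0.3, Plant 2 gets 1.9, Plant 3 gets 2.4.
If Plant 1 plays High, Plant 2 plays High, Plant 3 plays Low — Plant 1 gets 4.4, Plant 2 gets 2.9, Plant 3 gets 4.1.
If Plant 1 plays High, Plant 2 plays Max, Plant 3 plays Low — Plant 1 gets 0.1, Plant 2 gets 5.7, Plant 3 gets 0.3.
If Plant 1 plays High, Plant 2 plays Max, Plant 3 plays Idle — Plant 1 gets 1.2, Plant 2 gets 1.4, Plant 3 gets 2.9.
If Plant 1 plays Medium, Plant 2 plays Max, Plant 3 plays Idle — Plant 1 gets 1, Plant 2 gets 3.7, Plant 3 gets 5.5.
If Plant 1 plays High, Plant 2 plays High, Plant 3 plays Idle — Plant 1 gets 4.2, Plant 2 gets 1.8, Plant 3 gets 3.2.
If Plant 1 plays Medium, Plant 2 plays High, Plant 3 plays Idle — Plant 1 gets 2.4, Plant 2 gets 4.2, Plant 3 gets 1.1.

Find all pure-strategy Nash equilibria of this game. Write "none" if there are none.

No pure-strategy Nash equilibrium.

(Medium, High, Idle): Plant 1 can switch to High (2.4 → 4.2). Not NE.
(Medium, High, Low): Plant 1 can switch to High (0.3 → 4.4). Not NE.
(Medium, Max, Idle): Plant 1 can switch to High (1 → 1.2). Not NE.
(Medium, Max, Low): Plant 2 can switch to High (1.1 → 1.9). Not NE.
(High, High, Idle): Plant 3 can switch to Low (3.2 → 4.1). Not NE.
(High, High, Low): Plant 2 can switch to Max (2.9 → 5.7). Not NE.
(High, Max, Idle): Plant 2 can switch to High (1.4 → 1.8). Not NE.
(High, Max, Low): Plant 1 can switch to Medium (0.1 → 1.1). Not NE.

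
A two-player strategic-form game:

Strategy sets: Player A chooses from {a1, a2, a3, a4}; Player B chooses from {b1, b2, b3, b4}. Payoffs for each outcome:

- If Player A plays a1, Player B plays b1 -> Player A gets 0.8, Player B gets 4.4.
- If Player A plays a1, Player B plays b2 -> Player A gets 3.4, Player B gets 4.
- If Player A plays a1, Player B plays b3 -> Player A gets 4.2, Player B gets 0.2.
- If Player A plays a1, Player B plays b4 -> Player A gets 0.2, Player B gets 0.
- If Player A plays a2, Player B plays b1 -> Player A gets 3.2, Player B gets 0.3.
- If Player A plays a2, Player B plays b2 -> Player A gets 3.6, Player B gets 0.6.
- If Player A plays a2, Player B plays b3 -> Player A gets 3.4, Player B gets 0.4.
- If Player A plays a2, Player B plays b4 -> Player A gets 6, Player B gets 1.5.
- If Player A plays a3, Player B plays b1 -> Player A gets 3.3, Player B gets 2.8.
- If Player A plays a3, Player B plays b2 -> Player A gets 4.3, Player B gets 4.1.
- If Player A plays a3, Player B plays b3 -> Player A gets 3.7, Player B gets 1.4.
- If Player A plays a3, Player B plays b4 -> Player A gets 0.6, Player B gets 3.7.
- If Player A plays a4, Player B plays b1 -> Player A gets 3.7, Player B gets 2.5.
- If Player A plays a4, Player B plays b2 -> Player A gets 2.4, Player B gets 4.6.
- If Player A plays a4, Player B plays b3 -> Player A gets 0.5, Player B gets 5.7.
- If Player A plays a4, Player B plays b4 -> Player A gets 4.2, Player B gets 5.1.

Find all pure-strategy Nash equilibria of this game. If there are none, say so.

(a2, b4); (a3, b2)

(a1, b1): Player A can switch to a2 (0.8 → 3.2). Not NE.
(a1, b2): Player A can switch to a2 (3.4 → 3.6). Not NE.
(a1, b3): Player B can switch to b1 (0.2 → 4.4). Not NE.
(a1, b4): Player A can switch to a2 (0.2 → 6). Not NE.
(a2, b1): Player A can switch to a3 (3.2 → 3.3). Not NE.
(a2, b2): Player A can switch to a3 (3.6 → 4.3). Not NE.
(a2, b3): Player A can switch to a1 (3.4 → 4.2). Not NE.
(a2, b4): Player A gets 6, best alternative 4.2; Player B gets 1.5, best alternative 0.6. No profitable deviation — NE.
(a3, b1): Player A can switch to a4 (3.3 → 3.7). Not NE.
(a3, b2): Player A gets 4.3, best alternative 3.6; Player B gets 4.1, best alternative 3.7. No profitable deviation — NE.
(The remaining 6 profiles each have a profitable deviation by the same check.)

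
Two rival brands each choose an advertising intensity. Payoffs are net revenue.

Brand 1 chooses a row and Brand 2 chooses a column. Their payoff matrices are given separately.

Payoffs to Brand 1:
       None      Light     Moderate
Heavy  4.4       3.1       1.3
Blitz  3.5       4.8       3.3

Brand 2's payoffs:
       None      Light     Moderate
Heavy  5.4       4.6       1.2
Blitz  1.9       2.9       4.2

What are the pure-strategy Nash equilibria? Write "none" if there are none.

(Heavy, None); (Blitz, Moderate)

Brand 1 against None: payoffs 4.4, 3.5 → best response Heavy.
Brand 1 against Light: payoffs 3.1, 4.8 → best response Blitz.
Brand 1 against Moderate: payoffs 1.3, 3.3 → best response Blitz.
Brand 2 against Heavy: payoffs 5.4, 4.6, 1.2 → best response None.
Brand 2 against Blitz: payoffs 1.9, 2.9, 4.2 → best response Moderate.
Mutual best responses: (Heavy, None); (Blitz, Moderate).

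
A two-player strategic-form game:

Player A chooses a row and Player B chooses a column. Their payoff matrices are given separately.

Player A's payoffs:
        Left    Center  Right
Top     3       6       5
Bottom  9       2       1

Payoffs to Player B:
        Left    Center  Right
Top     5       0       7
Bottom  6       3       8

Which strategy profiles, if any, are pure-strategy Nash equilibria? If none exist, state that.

(Top, Right)

Player A against Left: payoffs 3, 9 → best response Bottom.
Player A against Center: payoffs 6, 2 → best response Top.
Player A against Right: payoffs 5, 1 → best response Top.
Player B against Top: payoffs 5, 0, 7 → best response Right.
Player B against Bottom: payoffs 6, 3, 8 → best response Right.
Mutual best responses: (Top, Right).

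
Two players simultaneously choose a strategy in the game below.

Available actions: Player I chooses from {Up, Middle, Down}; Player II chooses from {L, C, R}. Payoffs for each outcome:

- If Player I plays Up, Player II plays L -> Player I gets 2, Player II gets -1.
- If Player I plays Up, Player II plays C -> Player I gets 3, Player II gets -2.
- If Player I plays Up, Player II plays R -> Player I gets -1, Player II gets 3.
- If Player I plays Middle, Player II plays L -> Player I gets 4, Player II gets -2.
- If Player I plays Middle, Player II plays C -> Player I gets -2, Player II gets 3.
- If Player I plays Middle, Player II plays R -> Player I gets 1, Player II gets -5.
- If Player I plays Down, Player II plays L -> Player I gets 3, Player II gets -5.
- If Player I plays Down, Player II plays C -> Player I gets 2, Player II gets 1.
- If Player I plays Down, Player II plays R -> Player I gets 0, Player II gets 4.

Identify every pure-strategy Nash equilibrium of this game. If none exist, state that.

none

Player I against L: payoffs 2, 4, 3 → best response Middle.
Player I against C: payoffs 3, -2, 2 → best response Up.
Player I against R: payoffs -1, 1, 0 → best response Middle.
Player II against Up: payoffs -1, -2, 3 → best response R.
Player II against Middle: payoffs -2, 3, -5 → best response C.
Player II against Down: payoffs -5, 1, 4 → best response R.
No profile is a mutual best response for all players.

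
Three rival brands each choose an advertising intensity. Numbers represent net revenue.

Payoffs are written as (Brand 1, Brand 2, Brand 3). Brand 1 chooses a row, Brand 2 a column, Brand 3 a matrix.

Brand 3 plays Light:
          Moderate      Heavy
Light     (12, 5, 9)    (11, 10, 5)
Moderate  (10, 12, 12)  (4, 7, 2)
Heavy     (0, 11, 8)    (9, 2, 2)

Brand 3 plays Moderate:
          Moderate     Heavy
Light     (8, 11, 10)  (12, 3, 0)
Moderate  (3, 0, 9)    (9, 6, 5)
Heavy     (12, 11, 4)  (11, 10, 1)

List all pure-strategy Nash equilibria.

Brand 1 against (Moderate, Light): payoffs 12, 10, 0 → best response Light.
Brand 1 against (Moderate, Moderate): payoffs 8, 3, 12 → best response Heavy.
Brand 1 against (Heavy, Light): payoffs 11, 4, 9 → best response Light.
Brand 1 against (Heavy, Moderate): payoffs 12, 9, 11 → best response Light.
Brand 2 against (Light, Light): payoffs 5, 10 → best response Heavy.
Brand 2 against (Light, Moderate): payoffs 11, 3 → best response Moderate.
Brand 2 against (Moderate, Light): payoffs 12, 7 → best response Moderate.
Brand 2 against (Moderate, Moderate): payoffs 0, 6 → best response Heavy.
Brand 2 against (Heavy, Light): payoffs 11, 2 → best response Moderate.
Brand 2 against (Heavy, Moderate): payoffs 11, 10 → best response Moderate.
Brand 3 against (Light, Moderate): payoffs 9, 10 → best response Moderate.
Brand 3 against (Light, Heavy): payoffs 5, 0 → best response Light.
Brand 3 against (Moderate, Moderate): payoffs 12, 9 → best response Light.
Brand 3 against (Moderate, Heavy): payoffs 2, 5 → best response Moderate.
Brand 3 against (Heavy, Moderate): payoffs 8, 4 → best response Light.
Brand 3 against (Heavy, Heavy): payoffs 2, 1 → best response Light.
Mutual best responses: (Light, Heavy, Light).

The unique pure-strategy Nash equilibrium is (Light, Heavy, Light).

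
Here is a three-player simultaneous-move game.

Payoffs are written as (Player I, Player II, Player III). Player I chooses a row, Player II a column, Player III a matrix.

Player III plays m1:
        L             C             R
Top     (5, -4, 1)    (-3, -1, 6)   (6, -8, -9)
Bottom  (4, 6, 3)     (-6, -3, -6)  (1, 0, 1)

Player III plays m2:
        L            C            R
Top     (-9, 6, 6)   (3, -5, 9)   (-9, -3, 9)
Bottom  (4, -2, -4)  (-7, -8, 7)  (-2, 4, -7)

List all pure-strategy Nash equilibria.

This game has no pure Nash equilibrium.

Player I against (L, m1): payoffs 5, 4 → best response Top.
Player I against (L, m2): payoffs -9, 4 → best response Bottom.
Player I against (C, m1): payoffs -3, -6 → best response Top.
Player I against (C, m2): payoffs 3, -7 → best response Top.
Player I against (R, m1): payoffs 6, 1 → best response Top.
Player I against (R, m2): payoffs -9, -2 → best response Bottom.
Player II against (Top, m1): payoffs -4, -1, -8 → best response C.
Player II against (Top, m2): payoffs 6, -5, -3 → best response L.
Player II against (Bottom, m1): payoffs 6, -3, 0 → best response L.
Player II against (Bottom, m2): payoffs -2, -8, 4 → best response R.
Player III against (Top, L): payoffs 1, 6 → best response m2.
Player III against (Top, C): payoffs 6, 9 → best response m2.
Player III against (Top, R): payoffs -9, 9 → best response m2.
Player III against (Bottom, L): payoffs 3, -4 → best response m1.
Player III against (Bottom, C): payoffs -6, 7 → best response m2.
Player III against (Bottom, R): payoffs 1, -7 → best response m1.
No profile is a mutual best response for all players.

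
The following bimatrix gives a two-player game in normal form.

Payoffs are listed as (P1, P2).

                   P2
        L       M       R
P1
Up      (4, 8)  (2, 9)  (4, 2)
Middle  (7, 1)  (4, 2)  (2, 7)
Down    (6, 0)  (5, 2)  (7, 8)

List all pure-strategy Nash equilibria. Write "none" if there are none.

P1 against L: payoffs 4, 7, 6 → best response Middle.
P1 against M: payoffs 2, 4, 5 → best response Down.
P1 against R: payoffs 4, 2, 7 → best response Down.
P2 against Up: payoffs 8, 9, 2 → best response M.
P2 against Middle: payoffs 1, 2, 7 → best response R.
P2 against Down: payoffs 0, 2, 8 → best response R.
Mutual best responses: (Down, R).

Pure NE: (Down, R)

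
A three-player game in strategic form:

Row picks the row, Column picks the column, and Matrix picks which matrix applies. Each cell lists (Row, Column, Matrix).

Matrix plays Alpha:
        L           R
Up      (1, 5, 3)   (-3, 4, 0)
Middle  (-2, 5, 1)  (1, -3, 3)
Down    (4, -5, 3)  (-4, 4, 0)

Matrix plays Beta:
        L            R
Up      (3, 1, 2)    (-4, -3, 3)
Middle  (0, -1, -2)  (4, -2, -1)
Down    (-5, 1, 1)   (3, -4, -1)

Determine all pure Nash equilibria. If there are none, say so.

This game has no pure Nash equilibrium.

For each player, find the best response to each opponent profile; mutual best responses are the pure NE.
Row against (L, Alpha): payoffs 1, -2, 4 → best response Down.
Row against (L, Beta): payoffs 3, 0, -5 → best response Up.
Row against (R, Alpha): payoffs -3, 1, -4 → best response Middle.
Row against (R, Beta): payoffs -4, 4, 3 → best response Middle.
Column against (Up, Alpha): payoffs 5, 4 → best response L.
Column against (Up, Beta): payoffs 1, -3 → best response L.
Column against (Middle, Alpha): payoffs 5, -3 → best response L.
Column against (Middle, Beta): payoffs -1, -2 → best response L.
Column against (Down, Alpha): payoffs -5, 4 → best response R.
Column against (Down, Beta): payoffs 1, -4 → best response L.
Matrix against (Up, L): payoffs 3, 2 → best response Alpha.
Matrix against (Up, R): payoffs 0, 3 → best response Beta.
Matrix against (Middle, L): payoffs 1, -2 → best response Alpha.
Matrix against (Middle, R): payoffs 3, -1 → best response Alpha.
Matrix against (Down, L): payoffs 3, 1 → best response Alpha.
Matrix against (Down, R): payoffs 0, -1 → best response Alpha.
No profile is a mutual best response for all players.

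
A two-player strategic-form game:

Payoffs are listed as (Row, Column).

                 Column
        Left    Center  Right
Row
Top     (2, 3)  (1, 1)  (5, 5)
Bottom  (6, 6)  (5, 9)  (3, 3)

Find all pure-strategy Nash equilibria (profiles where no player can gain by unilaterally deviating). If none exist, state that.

Check each profile: it is a Nash equilibrium iff no player can strictly gain by switching unilaterally.
(Top, Left): Row can switch to Bottom (2 → 6). Not NE.
(Top, Center): Row can switch to Bottom (1 → 5). Not NE.
(Top, Right): Row gets 5, best alternative 3; Column gets 5, best alternative 3. No profitable deviation — NE.
(Bottom, Left): Column can switch to Center (6 → 9). Not NE.
(Bottom, Center): Row gets 5, best alternative 1; Column gets 9, best alternative 6. No profitable deviation — NE.
(Bottom, Right): Row can switch to Top (3 → 5). Not NE.

(Top, Right), (Bottom, Center)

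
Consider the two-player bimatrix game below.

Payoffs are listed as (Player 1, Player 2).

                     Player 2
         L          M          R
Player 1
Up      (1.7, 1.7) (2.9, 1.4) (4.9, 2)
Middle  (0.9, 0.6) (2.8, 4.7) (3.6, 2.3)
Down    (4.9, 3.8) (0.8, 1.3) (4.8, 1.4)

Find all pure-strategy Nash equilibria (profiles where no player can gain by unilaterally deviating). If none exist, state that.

(Up, R), (Down, L)

Player 1 against L: payoffs 1.7, 0.9, 4.9 → best response Down.
Player 1 against M: payoffs 2.9, 2.8, 0.8 → best response Up.
Player 1 against R: payoffs 4.9, 3.6, 4.8 → best response Up.
Player 2 against Up: payoffs 1.7, 1.4, 2 → best response R.
Player 2 against Middle: payoffs 0.6, 4.7, 2.3 → best response M.
Player 2 against Down: payoffs 3.8, 1.3, 1.4 → best response L.
Mutual best responses: (Up, R); (Down, L).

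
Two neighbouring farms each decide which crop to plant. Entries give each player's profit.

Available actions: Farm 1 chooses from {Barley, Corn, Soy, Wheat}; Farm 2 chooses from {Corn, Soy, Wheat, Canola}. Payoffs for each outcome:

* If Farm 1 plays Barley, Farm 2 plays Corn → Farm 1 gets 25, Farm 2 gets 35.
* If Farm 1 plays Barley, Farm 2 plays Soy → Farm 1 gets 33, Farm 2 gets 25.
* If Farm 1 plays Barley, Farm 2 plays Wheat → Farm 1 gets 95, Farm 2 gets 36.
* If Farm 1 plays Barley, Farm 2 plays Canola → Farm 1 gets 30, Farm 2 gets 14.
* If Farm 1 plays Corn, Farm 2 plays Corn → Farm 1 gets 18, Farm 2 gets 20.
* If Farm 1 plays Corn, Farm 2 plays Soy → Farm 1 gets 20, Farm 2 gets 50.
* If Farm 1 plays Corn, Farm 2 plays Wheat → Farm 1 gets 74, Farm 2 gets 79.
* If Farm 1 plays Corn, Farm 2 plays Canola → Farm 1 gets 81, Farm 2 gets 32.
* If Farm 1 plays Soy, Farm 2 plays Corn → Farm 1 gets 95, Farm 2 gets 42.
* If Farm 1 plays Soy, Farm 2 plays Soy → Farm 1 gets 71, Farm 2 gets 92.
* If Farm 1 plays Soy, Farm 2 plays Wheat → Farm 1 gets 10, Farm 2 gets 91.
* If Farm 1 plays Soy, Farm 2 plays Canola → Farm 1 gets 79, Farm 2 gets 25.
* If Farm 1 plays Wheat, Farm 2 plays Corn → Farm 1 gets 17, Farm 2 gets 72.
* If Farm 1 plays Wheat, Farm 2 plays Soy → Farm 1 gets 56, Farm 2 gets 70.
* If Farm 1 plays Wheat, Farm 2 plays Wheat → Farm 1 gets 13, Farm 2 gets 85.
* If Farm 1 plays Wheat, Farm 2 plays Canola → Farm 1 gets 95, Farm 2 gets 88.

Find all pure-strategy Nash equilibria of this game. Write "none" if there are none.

(Barley, Corn): Farm 1 can switch to Soy (25 → 95). Not NE.
(Barley, Soy): Farm 1 can switch to Soy (33 → 71). Not NE.
(Barley, Wheat): Farm 1 gets 95, best alternative 74; Farm 2 gets 36, best alternative 35. No profitable deviation — NE.
(Barley, Canola): Farm 1 can switch to Corn (30 → 81). Not NE.
(Corn, Corn): Farm 1 can switch to Barley (18 → 25). Not NE.
(Corn, Soy): Farm 1 can switch to Barley (20 → 33). Not NE.
(Corn, Wheat): Farm 1 can switch to Barley (74 → 95). Not NE.
(Corn, Canola): Farm 1 can switch to Wheat (81 → 95). Not NE.
(Soy, Corn): Farm 2 can switch to Soy (42 → 92). Not NE.
(Soy, Soy): Farm 1 gets 71, best alternative 56; Farm 2 gets 92, best alternative 91. No profitable deviation — NE.
(Wheat, Canola): Farm 1 gets 95, best alternative 81; Farm 2 gets 88, best alternative 85. No profitable deviation — NE.
(The remaining 5 profiles each have a profitable deviation by the same check.)

Pure-strategy Nash equilibria: (Barley, Wheat); (Soy, Soy); (Wheat, Canola)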